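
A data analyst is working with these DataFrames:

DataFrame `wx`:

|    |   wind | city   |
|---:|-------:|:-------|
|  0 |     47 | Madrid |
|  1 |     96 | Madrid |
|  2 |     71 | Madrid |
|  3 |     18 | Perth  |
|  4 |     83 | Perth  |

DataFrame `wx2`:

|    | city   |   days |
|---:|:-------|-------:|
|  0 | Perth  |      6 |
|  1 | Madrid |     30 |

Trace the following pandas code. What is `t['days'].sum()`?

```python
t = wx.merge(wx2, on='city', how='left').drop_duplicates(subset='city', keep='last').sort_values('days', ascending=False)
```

merge on 'city' (how='left') → 5 rows:
   wind    city  days
0    47  Madrid    30
1    96  Madrid    30
2    71  Madrid    30
3    18   Perth     6
4    83   Perth     6
drop duplicate city (keep=last):
   wind    city  days
2    71  Madrid    30
4    83   Perth     6
sort by days descending:
   wind    city  days
2    71  Madrid    30
4    83   Perth     6

36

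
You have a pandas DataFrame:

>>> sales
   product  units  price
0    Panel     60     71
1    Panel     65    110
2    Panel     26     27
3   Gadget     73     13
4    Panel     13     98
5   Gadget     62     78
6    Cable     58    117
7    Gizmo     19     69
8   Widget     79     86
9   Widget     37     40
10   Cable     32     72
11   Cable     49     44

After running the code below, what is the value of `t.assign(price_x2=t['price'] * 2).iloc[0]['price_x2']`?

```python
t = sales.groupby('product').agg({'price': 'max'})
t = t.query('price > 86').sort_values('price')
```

group by product, max of price:
         price
product       
Cable      117
Gadget      78
Gizmo       69
Panel      110
Widget      86
filter rows where price > 86:
         price
product       
Cable      117
Panel      110
sort by price:
         price
product       
Panel      110
Cable      117
add column price_x2 = t['price'] * 2:
         price  price_x2
product                 
Panel      110       220
Cable      117       234
value at position 0, column 'price_x2' → 220

220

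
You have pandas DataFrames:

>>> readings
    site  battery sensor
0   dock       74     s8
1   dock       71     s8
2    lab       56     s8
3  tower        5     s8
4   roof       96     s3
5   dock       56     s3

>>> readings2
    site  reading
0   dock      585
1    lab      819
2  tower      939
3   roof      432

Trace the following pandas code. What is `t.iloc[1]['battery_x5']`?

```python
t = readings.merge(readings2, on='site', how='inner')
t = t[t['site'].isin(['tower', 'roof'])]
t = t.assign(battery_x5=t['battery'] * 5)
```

480

merge on 'site' (how='inner') → 6 rows:
    site  battery sensor  reading
0   dock       74     s8      585
1   dock       71     s8      585
2    lab       56     s8      819
3  tower        5     s8      939
4   roof       96     s3      432
5   dock       56     s3      585
filter rows where site in ['tower', 'roof']:
    site  battery sensor  reading
3  tower        5     s8      939
4   roof       96     s3      432
add column battery_x5 = t['battery'] * 5:
    site  battery sensor  reading  battery_x5
3  tower        5     s8      939          25
4   roof       96     s3      432         480
Hence 480.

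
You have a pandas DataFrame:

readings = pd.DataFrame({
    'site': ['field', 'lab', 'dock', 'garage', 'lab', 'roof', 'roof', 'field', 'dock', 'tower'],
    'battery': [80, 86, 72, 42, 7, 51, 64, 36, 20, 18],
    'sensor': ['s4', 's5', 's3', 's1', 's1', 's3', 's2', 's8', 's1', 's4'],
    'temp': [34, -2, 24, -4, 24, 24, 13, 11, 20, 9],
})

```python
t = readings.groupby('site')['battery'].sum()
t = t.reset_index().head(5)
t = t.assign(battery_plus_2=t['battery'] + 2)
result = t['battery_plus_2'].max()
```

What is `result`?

group by site, sum of battery:
site
dock       92
field     116
garage     42
lab        93
roof      115
tower      18
Name: battery, dtype: int64
reset_index():
     site  battery
0    dock       92
1   field      116
2  garage       42
3     lab       93
4    roof      115
5   tower       18
take first 5 rows:
     site  battery
0    dock       92
1   field      116
2  garage       42
3     lab       93
4    roof      115
add column battery_plus_2 = t['battery'] + 2:
     site  battery  battery_plus_2
0    dock       92              94
1   field      116             118
2  garage       42              44
3     lab       93              95
4    roof      115             117
Finally, max of column 'battery_plus_2' = 118.

118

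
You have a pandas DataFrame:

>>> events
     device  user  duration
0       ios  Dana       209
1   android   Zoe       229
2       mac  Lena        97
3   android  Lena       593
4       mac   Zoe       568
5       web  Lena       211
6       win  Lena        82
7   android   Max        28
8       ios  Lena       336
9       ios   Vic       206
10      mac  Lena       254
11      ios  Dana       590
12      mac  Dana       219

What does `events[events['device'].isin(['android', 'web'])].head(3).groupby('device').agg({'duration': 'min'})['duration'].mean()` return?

220.0

filter rows where device in ['android', 'web']:
    device  user  duration
1  android   Zoe       229
3  android  Lena       593
5      web  Lena       211
7  android   Max        28
take first 3 rows:
    device  user  duration
1  android   Zoe       229
3  android  Lena       593
5      web  Lena       211
group by device, min of duration:
         duration
device           
android       229
web           211
Hence 220.0.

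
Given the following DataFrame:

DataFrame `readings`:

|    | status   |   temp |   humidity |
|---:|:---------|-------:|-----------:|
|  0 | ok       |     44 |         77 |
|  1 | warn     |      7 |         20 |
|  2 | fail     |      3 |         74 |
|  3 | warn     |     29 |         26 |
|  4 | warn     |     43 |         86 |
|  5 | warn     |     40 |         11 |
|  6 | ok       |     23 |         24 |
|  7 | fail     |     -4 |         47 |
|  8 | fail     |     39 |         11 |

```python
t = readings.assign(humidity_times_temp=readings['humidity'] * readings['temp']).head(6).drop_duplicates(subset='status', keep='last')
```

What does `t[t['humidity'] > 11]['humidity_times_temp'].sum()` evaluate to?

add column humidity_times_temp = readings['humidity'] * readings['temp']:
  status  temp  humidity  humidity_times_temp
0     ok    44        77                 3388
1   warn     7        20                  140
2   fail     3        74                  222
3   warn    29        26                  754
4   warn    43        86                 3698
5   warn    40        11                  440
6     ok    23        24                  552
7   fail    -4        47                 -188
8   fail    39        11                  429
take first 6 rows:
  status  temp  humidity  humidity_times_temp
0     ok    44        77                 3388
1   warn     7        20                  140
2   fail     3        74                  222
3   warn    29        26                  754
4   warn    43        86                 3698
5   warn    40        11                  440
drop duplicate status (keep=last):
  status  temp  humidity  humidity_times_temp
0     ok    44        77                 3388
2   fail     3        74                  222
5   warn    40        11                  440
filter rows where humidity > 11:
  status  temp  humidity  humidity_times_temp
0     ok    44        77                 3388
2   fail     3        74                  222

3610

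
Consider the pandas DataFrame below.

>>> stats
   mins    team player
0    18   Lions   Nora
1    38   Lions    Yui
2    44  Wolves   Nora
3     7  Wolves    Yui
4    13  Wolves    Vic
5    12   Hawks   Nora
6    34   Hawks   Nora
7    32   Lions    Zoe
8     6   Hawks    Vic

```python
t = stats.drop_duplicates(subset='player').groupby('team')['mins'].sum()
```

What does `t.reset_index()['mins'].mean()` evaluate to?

50.5

drop duplicate player (keep=first):
   mins    team player
0    18   Lions   Nora
1    38   Lions    Yui
4    13  Wolves    Vic
7    32   Lions    Zoe
group by team, sum of mins:
team
Lions     88
Wolves    13
Name: mins, dtype: int64
reset_index():
     team  mins
0   Lions    88
1  Wolves    13
mean of column 'mins' → 50.5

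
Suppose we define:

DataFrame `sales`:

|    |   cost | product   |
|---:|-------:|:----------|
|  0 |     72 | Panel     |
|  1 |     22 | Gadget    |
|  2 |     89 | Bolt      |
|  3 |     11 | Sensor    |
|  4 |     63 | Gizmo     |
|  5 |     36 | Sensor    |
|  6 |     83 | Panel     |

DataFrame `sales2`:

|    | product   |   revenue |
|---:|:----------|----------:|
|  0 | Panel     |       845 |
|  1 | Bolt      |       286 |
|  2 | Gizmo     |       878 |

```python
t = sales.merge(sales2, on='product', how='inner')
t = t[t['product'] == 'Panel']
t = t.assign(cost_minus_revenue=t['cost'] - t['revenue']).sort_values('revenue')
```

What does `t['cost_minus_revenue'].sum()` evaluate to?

-1535

merge on 'product' (how='inner') → 4 rows:
   cost product  revenue
0    72   Panel      845
1    89    Bolt      286
2    63   Gizmo      878
3    83   Panel      845
filter rows where product == 'Panel':
   cost product  revenue
0    72   Panel      845
3    83   Panel      845
add column cost_minus_revenue = t['cost'] - t['revenue']:
   cost product  revenue  cost_minus_revenue
0    72   Panel      845                -773
3    83   Panel      845                -762
sort by revenue:
   cost product  revenue  cost_minus_revenue
0    72   Panel      845                -773
3    83   Panel      845                -762
So sum() = -1535.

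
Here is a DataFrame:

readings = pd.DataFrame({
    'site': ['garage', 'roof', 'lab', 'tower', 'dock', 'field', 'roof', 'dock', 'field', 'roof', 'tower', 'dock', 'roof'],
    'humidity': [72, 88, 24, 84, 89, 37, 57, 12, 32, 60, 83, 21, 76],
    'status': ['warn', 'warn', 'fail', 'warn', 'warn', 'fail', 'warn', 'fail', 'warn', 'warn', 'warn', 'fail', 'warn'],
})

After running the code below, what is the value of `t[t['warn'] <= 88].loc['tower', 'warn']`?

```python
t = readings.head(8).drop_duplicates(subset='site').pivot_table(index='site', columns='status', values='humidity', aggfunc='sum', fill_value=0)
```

84

take first 8 rows:
     site  humidity status
0  garage        72   warn
1    roof        88   warn
2     lab        24   fail
3   tower        84   warn
4    dock        89   warn
5   field        37   fail
6    roof        57   warn
7    dock        12   fail
drop duplicate site (keep=first):
     site  humidity status
0  garage        72   warn
1    roof        88   warn
2     lab        24   fail
3   tower        84   warn
4    dock        89   warn
5   field        37   fail
pivot: rows=site, cols=status, sum(humidity):
status  fail  warn
site              
dock       0    89
field     37     0
garage     0    72
lab       24     0
roof       0    88
tower      0    84
filter rows where warn <= 88:
status  fail  warn
site              
field     37     0
garage     0    72
lab       24     0
roof       0    88
tower      0    84
Finally, value at row 'tower', column 'warn' = 84.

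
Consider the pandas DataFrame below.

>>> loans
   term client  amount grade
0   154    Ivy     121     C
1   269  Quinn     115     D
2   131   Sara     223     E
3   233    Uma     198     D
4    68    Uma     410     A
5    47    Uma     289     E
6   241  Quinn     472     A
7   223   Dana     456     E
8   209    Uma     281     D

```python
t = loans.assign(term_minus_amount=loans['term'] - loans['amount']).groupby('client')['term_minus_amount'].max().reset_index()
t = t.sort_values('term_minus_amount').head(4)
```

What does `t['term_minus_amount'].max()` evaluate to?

add column term_minus_amount = loans['term'] - loans['amount']:
   term client  amount grade  term_minus_amount
0   154    Ivy     121     C                 33
1   269  Quinn     115     D                154
2   131   Sara     223     E                -92
3   233    Uma     198     D                 35
4    68    Uma     410     A               -342
5    47    Uma     289     E               -242
6   241  Quinn     472     A               -231
7   223   Dana     456     E               -233
8   209    Uma     281     D                -72
group by client, max of term_minus_amount:
client
Dana    -233
Ivy       33
Quinn    154
Sara     -92
Uma       35
Name: term_minus_amount, dtype: int64
reset_index():
  client  term_minus_amount
0   Dana               -233
1    Ivy                 33
2  Quinn                154
3   Sara                -92
4    Uma                 35
sort by term_minus_amount:
  client  term_minus_amount
0   Dana               -233
3   Sara                -92
1    Ivy                 33
4    Uma                 35
2  Quinn                154
take first 4 rows:
  client  term_minus_amount
0   Dana               -233
3   Sara                -92
1    Ivy                 33
4    Uma                 35

35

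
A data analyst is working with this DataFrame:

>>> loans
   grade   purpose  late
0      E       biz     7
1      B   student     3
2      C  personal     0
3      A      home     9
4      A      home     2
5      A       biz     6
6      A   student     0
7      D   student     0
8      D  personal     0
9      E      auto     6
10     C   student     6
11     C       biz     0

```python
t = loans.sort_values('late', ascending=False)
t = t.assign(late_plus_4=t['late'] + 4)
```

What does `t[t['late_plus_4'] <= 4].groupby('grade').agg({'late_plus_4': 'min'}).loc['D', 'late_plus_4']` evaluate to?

sort by late descending:
   grade   purpose  late
3      A      home     9
0      E       biz     7
5      A       biz     6
9      E      auto     6
10     C   student     6
1      B   student     3
4      A      home     2
2      C  personal     0
6      A   student     0
7      D   student     0
8      D  personal     0
11     C       biz     0
add column late_plus_4 = t['late'] + 4:
   grade   purpose  late  late_plus_4
3      A      home     9           13
0      E       biz     7           11
5      A       biz     6           10
9      E      auto     6           10
10     C   student     6           10
1      B   student     3            7
4      A      home     2            6
2      C  personal     0            4
6      A   student     0            4
7      D   student     0            4
8      D  personal     0            4
11     C       biz     0            4
filter rows where late_plus_4 <= 4:
   grade   purpose  late  late_plus_4
2      C  personal     0            4
6      A   student     0            4
7      D   student     0            4
8      D  personal     0            4
11     C       biz     0            4
group by grade, min of late_plus_4:
       late_plus_4
grade             
A                4
C                4
D                4
Taking the value at row 'D', column 'late_plus_4' gives 4.

4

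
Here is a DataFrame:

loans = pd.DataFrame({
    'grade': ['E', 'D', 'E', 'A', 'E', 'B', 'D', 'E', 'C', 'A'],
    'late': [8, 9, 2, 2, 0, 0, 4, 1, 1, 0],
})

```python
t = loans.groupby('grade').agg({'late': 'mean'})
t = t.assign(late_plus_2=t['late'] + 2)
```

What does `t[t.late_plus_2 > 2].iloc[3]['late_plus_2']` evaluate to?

4.75

group by grade, mean of late:
       late
grade      
A      1.00
B      0.00
C      1.00
D      6.50
E      2.75
add column late_plus_2 = t['late'] + 2:
       late  late_plus_2
grade                   
A      1.00         3.00
B      0.00         2.00
C      1.00         3.00
D      6.50         8.50
E      2.75         4.75
filter rows where late_plus_2 > 2:
       late  late_plus_2
grade                   
A      1.00         3.00
C      1.00         3.00
D      6.50         8.50
E      2.75         4.75
Reading off the value at position 3, column 'late_plus_2', we get 4.75.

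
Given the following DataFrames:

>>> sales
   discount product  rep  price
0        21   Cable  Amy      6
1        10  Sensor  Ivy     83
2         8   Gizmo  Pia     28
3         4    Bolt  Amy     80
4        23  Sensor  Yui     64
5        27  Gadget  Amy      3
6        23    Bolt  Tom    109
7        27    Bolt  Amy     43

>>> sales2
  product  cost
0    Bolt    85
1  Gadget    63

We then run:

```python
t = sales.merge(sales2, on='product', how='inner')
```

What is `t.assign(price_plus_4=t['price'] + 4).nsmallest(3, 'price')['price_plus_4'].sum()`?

merge on 'product' (how='inner') → 4 rows:
   discount product  rep  price  cost
0         4    Bolt  Amy     80    85
1        27  Gadget  Amy      3    63
2        23    Bolt  Tom    109    85
3        27    Bolt  Amy     43    85
add column price_plus_4 = t['price'] + 4:
   discount product  rep  price  cost  price_plus_4
0         4    Bolt  Amy     80    85            84
1        27  Gadget  Amy      3    63             7
2        23    Bolt  Tom    109    85           113
3        27    Bolt  Amy     43    85            47
take 3 rows with smallest price:
   discount product  rep  price  cost  price_plus_4
1        27  Gadget  Amy      3    63             7
3        27    Bolt  Amy     43    85            47
0         4    Bolt  Amy     80    85            84
Then the sum of column 'price_plus_4': 138

138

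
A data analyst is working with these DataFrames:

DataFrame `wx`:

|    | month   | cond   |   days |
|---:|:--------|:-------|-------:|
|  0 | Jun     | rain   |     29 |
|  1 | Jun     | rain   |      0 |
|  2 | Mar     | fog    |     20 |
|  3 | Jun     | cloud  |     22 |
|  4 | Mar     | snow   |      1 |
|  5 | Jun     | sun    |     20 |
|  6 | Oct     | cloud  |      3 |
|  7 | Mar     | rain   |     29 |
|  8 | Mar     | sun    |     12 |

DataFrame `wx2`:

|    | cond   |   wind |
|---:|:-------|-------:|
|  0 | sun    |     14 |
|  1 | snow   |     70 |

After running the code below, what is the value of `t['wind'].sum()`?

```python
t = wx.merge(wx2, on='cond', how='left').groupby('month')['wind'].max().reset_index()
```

84.0

merge on 'cond' (how='left') → 9 rows:
  month   cond  days  wind
0   Jun   rain    29   NaN
1   Jun   rain     0   NaN
2   Mar    fog    20   NaN
3   Jun  cloud    22   NaN
4   Mar   snow     1  70.0
5   Jun    sun    20  14.0
6   Oct  cloud     3   NaN
7   Mar   rain    29   NaN
8   Mar    sun    12  14.0
group by month, max of wind:
month
Jun    14.0
Mar    70.0
Oct     NaN
Name: wind, dtype: float64
reset_index():
  month  wind
0   Jun  14.0
1   Mar  70.0
2   Oct   NaN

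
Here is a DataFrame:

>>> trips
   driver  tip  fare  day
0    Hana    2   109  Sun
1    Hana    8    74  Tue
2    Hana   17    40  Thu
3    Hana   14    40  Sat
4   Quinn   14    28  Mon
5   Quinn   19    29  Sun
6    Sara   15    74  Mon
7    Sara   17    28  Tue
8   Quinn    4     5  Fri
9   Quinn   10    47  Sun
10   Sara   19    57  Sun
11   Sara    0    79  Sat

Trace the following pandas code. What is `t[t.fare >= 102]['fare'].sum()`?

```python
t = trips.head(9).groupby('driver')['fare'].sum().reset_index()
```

take first 9 rows:
  driver  tip  fare  day
0   Hana    2   109  Sun
1   Hana    8    74  Tue
2   Hana   17    40  Thu
3   Hana   14    40  Sat
4  Quinn   14    28  Mon
5  Quinn   19    29  Sun
6   Sara   15    74  Mon
7   Sara   17    28  Tue
8  Quinn    4     5  Fri
group by driver, sum of fare:
driver
Hana     263
Quinn     62
Sara     102
Name: fare, dtype: int64
reset_index():
  driver  fare
0   Hana   263
1  Quinn    62
2   Sara   102
filter rows where fare >= 102:
  driver  fare
0   Hana   263
2   Sara   102

365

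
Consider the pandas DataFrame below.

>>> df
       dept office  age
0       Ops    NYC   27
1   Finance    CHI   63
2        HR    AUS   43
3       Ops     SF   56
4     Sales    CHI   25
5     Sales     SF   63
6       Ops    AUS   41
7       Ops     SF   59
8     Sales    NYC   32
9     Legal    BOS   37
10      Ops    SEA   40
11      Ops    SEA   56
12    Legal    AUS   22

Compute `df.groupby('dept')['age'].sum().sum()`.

group by dept, sum of age:
dept
Finance     63
HR          43
Legal       59
Ops        279
Sales      120
Name: age, dtype: int64

564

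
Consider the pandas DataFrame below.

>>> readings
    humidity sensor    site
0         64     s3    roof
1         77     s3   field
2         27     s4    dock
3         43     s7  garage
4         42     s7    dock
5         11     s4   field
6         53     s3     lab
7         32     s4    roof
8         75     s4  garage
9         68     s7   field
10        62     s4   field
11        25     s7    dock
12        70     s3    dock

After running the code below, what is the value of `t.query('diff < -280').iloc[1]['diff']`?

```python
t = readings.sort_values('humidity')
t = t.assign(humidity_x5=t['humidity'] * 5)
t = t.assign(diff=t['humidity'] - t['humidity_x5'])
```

sort by humidity:
    humidity sensor    site
5         11     s4   field
11        25     s7    dock
2         27     s4    dock
7         32     s4    roof
4         42     s7    dock
3         43     s7  garage
6         53     s3     lab
10        62     s4   field
0         64     s3    roof
9         68     s7   field
12        70     s3    dock
8         75     s4  garage
1         77     s3   field
add column humidity_x5 = t['humidity'] * 5:
    humidity sensor    site  humidity_x5
5         11     s4   field           55
11        25     s7    dock          125
2         27     s4    dock          135
7         32     s4    roof          160
4         42     s7    dock          210
3         43     s7  garage          215
6         53     s3     lab          265
10        62     s4   field          310
0         64     s3    roof          320
9         68     s7   field          340
12        70     s3    dock          350
8         75     s4  garage          375
1         77     s3   field          385
add column diff = t['humidity'] - t['humidity_x5']:
    humidity sensor    site  humidity_x5  diff
5         11     s4   field           55   -44
11        25     s7    dock          125  -100
2         27     s4    dock          135  -108
7         32     s4    roof          160  -128
4         42     s7    dock          210  -168
3         43     s7  garage          215  -172
6         53     s3     lab          265  -212
10        62     s4   field          310  -248
0         64     s3    roof          320  -256
9         68     s7   field          340  -272
12        70     s3    dock          350  -280
8         75     s4  garage          375  -300
1         77     s3   field          385  -308
filter rows where diff < -280:
   humidity sensor    site  humidity_x5  diff
8        75     s4  garage          375  -300
1        77     s3   field          385  -308
value at position 1, column 'diff' → -308

-308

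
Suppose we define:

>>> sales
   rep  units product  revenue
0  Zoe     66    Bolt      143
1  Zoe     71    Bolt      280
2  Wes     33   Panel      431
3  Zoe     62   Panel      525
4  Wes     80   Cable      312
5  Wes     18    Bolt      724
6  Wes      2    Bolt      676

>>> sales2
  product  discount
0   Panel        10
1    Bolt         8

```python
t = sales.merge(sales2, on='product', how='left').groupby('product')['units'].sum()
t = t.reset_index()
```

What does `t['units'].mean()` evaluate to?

110.666666667

merge on 'product' (how='left') → 7 rows:
   rep  units product  revenue  discount
0  Zoe     66    Bolt      143       8.0
1  Zoe     71    Bolt      280       8.0
2  Wes     33   Panel      431      10.0
3  Zoe     62   Panel      525      10.0
4  Wes     80   Cable      312       NaN
5  Wes     18    Bolt      724       8.0
6  Wes      2    Bolt      676       8.0
group by product, sum of units:
product
Bolt     157
Cable     80
Panel     95
Name: units, dtype: int64
reset_index():
  product  units
0    Bolt    157
1   Cable     80
2   Panel     95
mean of column 'units' → 110.666666667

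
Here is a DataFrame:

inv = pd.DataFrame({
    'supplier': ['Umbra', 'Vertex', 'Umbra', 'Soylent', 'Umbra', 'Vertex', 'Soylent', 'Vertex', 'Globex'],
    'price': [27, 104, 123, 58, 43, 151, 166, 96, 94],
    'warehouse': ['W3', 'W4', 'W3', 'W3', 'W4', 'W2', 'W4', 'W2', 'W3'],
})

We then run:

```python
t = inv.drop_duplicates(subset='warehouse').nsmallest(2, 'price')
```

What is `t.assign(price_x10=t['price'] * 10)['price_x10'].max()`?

drop duplicate warehouse (keep=first):
  supplier  price warehouse
0    Umbra     27        W3
1   Vertex    104        W4
5   Vertex    151        W2
take 2 rows with smallest price:
  supplier  price warehouse
0    Umbra     27        W3
1   Vertex    104        W4
add column price_x10 = t['price'] * 10:
  supplier  price warehouse  price_x10
0    Umbra     27        W3        270
1   Vertex    104        W4       1040
Then the max of column 'price_x10': 1040

1040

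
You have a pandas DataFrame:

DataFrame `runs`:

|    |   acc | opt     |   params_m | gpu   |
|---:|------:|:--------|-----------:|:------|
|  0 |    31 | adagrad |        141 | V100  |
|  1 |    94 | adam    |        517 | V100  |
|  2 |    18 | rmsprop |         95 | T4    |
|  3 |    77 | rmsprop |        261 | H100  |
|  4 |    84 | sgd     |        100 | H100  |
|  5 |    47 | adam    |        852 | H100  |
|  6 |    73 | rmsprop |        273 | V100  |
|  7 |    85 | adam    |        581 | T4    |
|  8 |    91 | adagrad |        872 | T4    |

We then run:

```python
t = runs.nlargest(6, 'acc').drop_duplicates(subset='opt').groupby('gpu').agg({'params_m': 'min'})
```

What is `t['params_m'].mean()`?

take 6 rows with largest acc:
   acc      opt  params_m   gpu
1   94     adam       517  V100
8   91  adagrad       872    T4
7   85     adam       581    T4
4   84      sgd       100  H100
3   77  rmsprop       261  H100
6   73  rmsprop       273  V100
drop duplicate opt (keep=first):
   acc      opt  params_m   gpu
1   94     adam       517  V100
8   91  adagrad       872    T4
4   84      sgd       100  H100
3   77  rmsprop       261  H100
group by gpu, min of params_m:
      params_m
gpu           
H100       100
T4         872
V100       517
Reading off the mean of column 'params_m', we get 496.333333333.

496.333333333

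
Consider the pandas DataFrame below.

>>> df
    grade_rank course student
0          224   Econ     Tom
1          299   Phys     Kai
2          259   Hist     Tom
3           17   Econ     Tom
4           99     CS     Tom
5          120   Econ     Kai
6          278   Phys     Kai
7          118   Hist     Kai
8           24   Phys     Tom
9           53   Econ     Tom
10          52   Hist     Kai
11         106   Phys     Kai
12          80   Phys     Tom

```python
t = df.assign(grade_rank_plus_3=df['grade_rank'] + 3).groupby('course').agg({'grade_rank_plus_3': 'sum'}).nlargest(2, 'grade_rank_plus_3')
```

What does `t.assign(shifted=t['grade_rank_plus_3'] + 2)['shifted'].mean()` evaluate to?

622.0

add column grade_rank_plus_3 = df['grade_rank'] + 3:
    grade_rank course student  grade_rank_plus_3
0          224   Econ     Tom                227
1          299   Phys     Kai                302
2          259   Hist     Tom                262
3           17   Econ     Tom                 20
4           99     CS     Tom                102
5          120   Econ     Kai                123
6          278   Phys     Kai                281
7          118   Hist     Kai                121
8           24   Phys     Tom                 27
9           53   Econ     Tom                 56
10          52   Hist     Kai                 55
11         106   Phys     Kai                109
12          80   Phys     Tom                 83
group by course, sum of grade_rank_plus_3:
        grade_rank_plus_3
course                   
CS                    102
Econ                  426
Hist                  438
Phys                  802
take 2 rows with largest grade_rank_plus_3:
        grade_rank_plus_3
course                   
Phys                  802
Hist                  438
add column shifted = t['grade_rank_plus_3'] + 2:
        grade_rank_plus_3  shifted
course                            
Phys                  802      804
Hist                  438      440
Then the mean of column 'shifted': 622.0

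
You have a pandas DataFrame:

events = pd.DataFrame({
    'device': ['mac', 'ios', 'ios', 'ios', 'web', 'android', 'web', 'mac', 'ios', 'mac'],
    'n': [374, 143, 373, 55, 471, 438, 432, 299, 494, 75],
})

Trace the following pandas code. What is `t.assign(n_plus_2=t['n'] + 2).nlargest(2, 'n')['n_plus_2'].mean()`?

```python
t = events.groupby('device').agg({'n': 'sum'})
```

986.0

group by device, sum of n:
            n
device       
android   438
ios      1065
mac       748
web       903
add column n_plus_2 = t['n'] + 2:
            n  n_plus_2
device                 
android   438       440
ios      1065      1067
mac       748       750
web       903       905
take 2 rows with largest n:
           n  n_plus_2
device                
ios     1065      1067
web      903       905
Finally, mean of column 'n_plus_2' = 986.0.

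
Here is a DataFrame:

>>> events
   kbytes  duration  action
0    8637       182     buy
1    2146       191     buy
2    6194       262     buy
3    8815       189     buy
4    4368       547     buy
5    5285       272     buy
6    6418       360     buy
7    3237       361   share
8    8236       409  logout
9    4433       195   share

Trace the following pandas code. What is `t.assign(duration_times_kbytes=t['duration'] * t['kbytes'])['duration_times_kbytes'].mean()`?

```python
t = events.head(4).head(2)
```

990910.0

take first 4 rows:
   kbytes  duration action
0    8637       182    buy
1    2146       191    buy
2    6194       262    buy
3    8815       189    buy
take first 2 rows:
   kbytes  duration action
0    8637       182    buy
1    2146       191    buy
add column duration_times_kbytes = t['duration'] * t['kbytes']:
   kbytes  duration action  duration_times_kbytes
0    8637       182    buy                1571934
1    2146       191    buy                 409886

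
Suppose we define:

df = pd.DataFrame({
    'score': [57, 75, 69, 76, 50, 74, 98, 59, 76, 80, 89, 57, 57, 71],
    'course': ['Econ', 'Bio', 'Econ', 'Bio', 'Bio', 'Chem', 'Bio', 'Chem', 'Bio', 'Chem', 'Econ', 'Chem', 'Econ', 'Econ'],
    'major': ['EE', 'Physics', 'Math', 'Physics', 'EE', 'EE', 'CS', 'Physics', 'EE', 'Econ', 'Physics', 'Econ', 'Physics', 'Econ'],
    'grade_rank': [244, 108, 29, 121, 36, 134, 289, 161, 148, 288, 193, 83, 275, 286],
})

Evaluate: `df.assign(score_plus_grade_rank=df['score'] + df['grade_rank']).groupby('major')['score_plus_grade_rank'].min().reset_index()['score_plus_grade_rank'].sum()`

894

add column score_plus_grade_rank = df['score'] + df['grade_rank']:
    score course    major  grade_rank  score_plus_grade_rank
0      57   Econ       EE         244                    301
1      75    Bio  Physics         108                    183
2      69   Econ     Math          29                     98
3      76    Bio  Physics         121                    197
4      50    Bio       EE          36                     86
5      74   Chem       EE         134                    208
6      98    Bio       CS         289                    387
7      59   Chem  Physics         161                    220
8      76    Bio       EE         148                    224
9      80   Chem     Econ         288                    368
10     89   Econ  Physics         193                    282
11     57   Chem     Econ          83                    140
12     57   Econ  Physics         275                    332
13     71   Econ     Econ         286                    357
group by major, min of score_plus_grade_rank:
major
CS         387
EE          86
Econ       140
Math        98
Physics    183
Name: score_plus_grade_rank, dtype: int64
reset_index():
     major  score_plus_grade_rank
0       CS                    387
1       EE                     86
2     Econ                    140
3     Math                     98
4  Physics                    183
sum of column 'score_plus_grade_rank' → 894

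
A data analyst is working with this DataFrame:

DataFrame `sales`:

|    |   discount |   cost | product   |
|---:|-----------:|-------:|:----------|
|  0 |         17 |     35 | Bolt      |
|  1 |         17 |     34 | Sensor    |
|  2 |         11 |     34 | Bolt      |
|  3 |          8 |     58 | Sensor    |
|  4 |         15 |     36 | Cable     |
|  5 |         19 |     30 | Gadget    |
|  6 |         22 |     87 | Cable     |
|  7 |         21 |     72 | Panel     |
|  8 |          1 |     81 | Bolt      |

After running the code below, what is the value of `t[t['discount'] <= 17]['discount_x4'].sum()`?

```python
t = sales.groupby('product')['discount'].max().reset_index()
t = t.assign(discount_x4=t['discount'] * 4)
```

136

group by product, max of discount:
product
Bolt      17
Cable     22
Gadget    19
Panel     21
Sensor    17
Name: discount, dtype: int64
reset_index():
  product  discount
0    Bolt        17
1   Cable        22
2  Gadget        19
3   Panel        21
4  Sensor        17
add column discount_x4 = t['discount'] * 4:
  product  discount  discount_x4
0    Bolt        17           68
1   Cable        22           88
2  Gadget        19           76
3   Panel        21           84
4  Sensor        17           68
filter rows where discount <= 17:
  product  discount  discount_x4
0    Bolt        17           68
4  Sensor        17           68
The sum of column 'discount_x4' is 136.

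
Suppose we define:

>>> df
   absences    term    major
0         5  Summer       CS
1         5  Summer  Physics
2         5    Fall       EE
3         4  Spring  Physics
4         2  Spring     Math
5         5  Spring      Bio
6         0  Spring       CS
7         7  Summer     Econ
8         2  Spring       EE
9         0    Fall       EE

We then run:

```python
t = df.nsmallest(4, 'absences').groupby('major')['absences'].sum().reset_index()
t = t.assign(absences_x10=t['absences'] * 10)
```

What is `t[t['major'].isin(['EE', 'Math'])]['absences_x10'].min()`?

20

take 4 rows with smallest absences:
   absences    term major
6         0  Spring    CS
9         0    Fall    EE
4         2  Spring  Math
8         2  Spring    EE
group by major, sum of absences:
major
CS      0
EE      2
Math    2
Name: absences, dtype: int64
reset_index():
  major  absences
0    CS         0
1    EE         2
2  Math         2
add column absences_x10 = t['absences'] * 10:
  major  absences  absences_x10
0    CS         0             0
1    EE         2            20
2  Math         2            20
filter rows where major in ['EE', 'Math']:
  major  absences  absences_x10
1    EE         2            20
2  Math         2            20
min of column 'absences_x10' → 20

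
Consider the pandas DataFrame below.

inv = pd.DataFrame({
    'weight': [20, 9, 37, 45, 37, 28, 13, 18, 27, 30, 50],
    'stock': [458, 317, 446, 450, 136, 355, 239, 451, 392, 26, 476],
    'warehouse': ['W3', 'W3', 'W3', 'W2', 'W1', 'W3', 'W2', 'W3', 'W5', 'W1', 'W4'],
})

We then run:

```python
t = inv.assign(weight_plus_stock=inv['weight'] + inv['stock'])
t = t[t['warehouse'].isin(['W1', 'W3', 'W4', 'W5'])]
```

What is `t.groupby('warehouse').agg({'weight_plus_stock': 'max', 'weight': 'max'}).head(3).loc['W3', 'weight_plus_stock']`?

add column weight_plus_stock = inv['weight'] + inv['stock']:
    weight  stock warehouse  weight_plus_stock
0       20    458        W3                478
1        9    317        W3                326
2       37    446        W3                483
3       45    450        W2                495
4       37    136        W1                173
5       28    355        W3                383
6       13    239        W2                252
7       18    451        W3                469
8       27    392        W5                419
9       30     26        W1                 56
10      50    476        W4                526
filter rows where warehouse in ['W1', 'W3', 'W4', 'W5']:
    weight  stock warehouse  weight_plus_stock
0       20    458        W3                478
1        9    317        W3                326
2       37    446        W3                483
4       37    136        W1                173
5       28    355        W3                383
7       18    451        W3                469
8       27    392        W5                419
9       30     26        W1                 56
10      50    476        W4                526
group by warehouse: max(weight_plus_stock), max(weight):
           weight_plus_stock  weight
warehouse                           
W1                       173      37
W3                       483      37
W4                       526      50
W5                       419      27
take first 3 rows:
           weight_plus_stock  weight
warehouse                           
W1                       173      37
W3                       483      37
W4                       526      50
Hence 483.

483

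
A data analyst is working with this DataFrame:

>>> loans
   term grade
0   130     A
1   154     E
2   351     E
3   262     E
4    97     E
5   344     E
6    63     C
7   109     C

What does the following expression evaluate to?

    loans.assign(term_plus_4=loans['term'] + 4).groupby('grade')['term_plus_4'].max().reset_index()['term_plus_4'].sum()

add column term_plus_4 = loans['term'] + 4:
   term grade  term_plus_4
0   130     A          134
1   154     E          158
2   351     E          355
3   262     E          266
4    97     E          101
5   344     E          348
6    63     C           67
7   109     C          113
group by grade, max of term_plus_4:
grade
A    134
C    113
E    355
Name: term_plus_4, dtype: int64
reset_index():
  grade  term_plus_4
0     A          134
1     C          113
2     E          355
Reading off the sum of column 'term_plus_4', we get 602.

602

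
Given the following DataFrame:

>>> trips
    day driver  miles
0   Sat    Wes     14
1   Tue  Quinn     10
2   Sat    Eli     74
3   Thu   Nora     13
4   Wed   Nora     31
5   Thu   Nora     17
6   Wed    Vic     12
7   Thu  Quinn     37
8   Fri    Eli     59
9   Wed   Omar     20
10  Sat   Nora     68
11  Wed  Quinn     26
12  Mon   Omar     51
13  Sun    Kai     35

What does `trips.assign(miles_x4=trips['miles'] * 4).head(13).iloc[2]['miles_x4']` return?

add column miles_x4 = trips['miles'] * 4:
    day driver  miles  miles_x4
0   Sat    Wes     14        56
1   Tue  Quinn     10        40
2   Sat    Eli     74       296
3   Thu   Nora     13        52
4   Wed   Nora     31       124
5   Thu   Nora     17        68
6   Wed    Vic     12        48
7   Thu  Quinn     37       148
8   Fri    Eli     59       236
9   Wed   Omar     20        80
10  Sat   Nora     68       272
11  Wed  Quinn     26       104
12  Mon   Omar     51       204
13  Sun    Kai     35       140
take first 13 rows:
    day driver  miles  miles_x4
0   Sat    Wes     14        56
1   Tue  Quinn     10        40
2   Sat    Eli     74       296
3   Thu   Nora     13        52
4   Wed   Nora     31       124
5   Thu   Nora     17        68
6   Wed    Vic     12        48
7   Thu  Quinn     37       148
8   Fri    Eli     59       236
9   Wed   Omar     20        80
10  Sat   Nora     68       272
11  Wed  Quinn     26       104
12  Mon   Omar     51       204

296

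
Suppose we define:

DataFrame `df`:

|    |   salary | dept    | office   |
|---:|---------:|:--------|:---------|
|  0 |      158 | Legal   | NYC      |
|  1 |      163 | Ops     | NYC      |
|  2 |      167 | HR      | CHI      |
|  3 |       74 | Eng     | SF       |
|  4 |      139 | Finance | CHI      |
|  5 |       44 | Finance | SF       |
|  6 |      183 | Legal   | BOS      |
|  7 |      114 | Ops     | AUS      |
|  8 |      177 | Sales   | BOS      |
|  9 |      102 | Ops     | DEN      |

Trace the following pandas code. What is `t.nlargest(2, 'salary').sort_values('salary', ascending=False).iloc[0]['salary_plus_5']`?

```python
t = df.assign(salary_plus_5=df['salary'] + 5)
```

188

add column salary_plus_5 = df['salary'] + 5:
   salary     dept office  salary_plus_5
0     158    Legal    NYC            163
1     163      Ops    NYC            168
2     167       HR    CHI            172
3      74      Eng     SF             79
4     139  Finance    CHI            144
5      44  Finance     SF             49
6     183    Legal    BOS            188
7     114      Ops    AUS            119
8     177    Sales    BOS            182
9     102      Ops    DEN            107
take 2 rows with largest salary:
   salary   dept office  salary_plus_5
6     183  Legal    BOS            188
8     177  Sales    BOS            182
sort by salary descending:
   salary   dept office  salary_plus_5
6     183  Legal    BOS            188
8     177  Sales    BOS            182
Hence 188.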